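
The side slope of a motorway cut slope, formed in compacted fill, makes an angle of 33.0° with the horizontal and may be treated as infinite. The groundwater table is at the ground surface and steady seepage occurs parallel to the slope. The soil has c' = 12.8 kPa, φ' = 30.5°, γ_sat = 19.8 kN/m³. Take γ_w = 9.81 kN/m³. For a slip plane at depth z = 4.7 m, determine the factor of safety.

With seepage parallel to the slope and the water table at the surface, the effective normal stress on the slip plane uses the buoyant unit weight γ' = γ_sat − γ_w while the driving shear stress uses γ_sat:
FS = [c' + γ' z cos²β tanφ'] / [γ_sat z sinβ cosβ]
γ' = 19.8 − 9.81 = 9.99 kN/m³
Numerator = 12.8 + 9.99·4.7·cos²33.0°·tan30.5° = 12.8 + 9.99·4.7·0.7034·0.5890 = 32.253 kPa
Denominator = 19.8·4.7·sin33.0°·cos33.0° = 19.8·4.7·0.5446·0.8387 = 42.507 kPa
FS = 32.253 / 42.507 = 0.759

FS = 0.76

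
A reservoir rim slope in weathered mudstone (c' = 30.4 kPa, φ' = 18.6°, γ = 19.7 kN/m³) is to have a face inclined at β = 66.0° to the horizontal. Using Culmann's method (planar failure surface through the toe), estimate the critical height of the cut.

H_c = 16.54 m

Culmann's analysis gives the critical failure plane at α_cr = (β + φ')/2 = (66.0 + 18.6)/2 = 42.3°, and the critical height
H_c = (4c'/γ) · sinβ cosφ' / [1 − cos(β − φ')]
    = (4·30.4/19.7) · sin66.0°·cos18.6° / [1 − cos(47.4°)]
    = 6.173 · 0.9135·0.9478 / [1 − 0.6769]
    = 6.173 · 0.8658 / 0.3231
    = 16.54 m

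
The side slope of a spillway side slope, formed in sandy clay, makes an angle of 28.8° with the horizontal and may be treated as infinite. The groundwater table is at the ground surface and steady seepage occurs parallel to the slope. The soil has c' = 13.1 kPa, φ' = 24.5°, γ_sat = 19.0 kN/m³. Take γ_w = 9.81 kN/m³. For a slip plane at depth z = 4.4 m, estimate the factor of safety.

FS = 0.77

With seepage parallel to the slope and the water table at the surface, the effective normal stress on the slip plane uses the buoyant unit weight γ' = γ_sat − γ_w while the driving shear stress uses γ_sat:
FS = [c' + γ' z cos²β tanφ'] / [γ_sat z sinβ cosβ]
γ' = 19.0 − 9.81 = 9.19 kN/m³
Numerator = 13.1 + 9.19·4.4·cos²28.8°·tan24.5° = 13.1 + 9.19·4.4·0.7679·0.4557 = 27.251 kPa
Denominator = 19.0·4.4·sin28.8°·cos28.8° = 19.0·4.4·0.4818·0.8763 = 35.293 kPa
FS = 27.251 / 35.293 = 0.772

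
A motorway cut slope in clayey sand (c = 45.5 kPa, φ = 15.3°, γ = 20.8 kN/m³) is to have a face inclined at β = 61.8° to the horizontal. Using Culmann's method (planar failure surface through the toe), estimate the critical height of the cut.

H_c = 23.87 m

Culmann's analysis gives the critical failure plane at α_cr = (β + φ)/2 = (61.8 + 15.3)/2 = 38.5°, and the critical height
H_c = (4c/γ) · sinβ cosφ / [1 − cos(β − φ)]
    = (4·45.5/20.8) · sin61.8°·cos15.3° / [1 − cos(46.5°)]
    = 8.750 · 0.8813·0.9646 / [1 − 0.6884]
    = 8.750 · 0.8501 / 0.3116
    = 23.87 m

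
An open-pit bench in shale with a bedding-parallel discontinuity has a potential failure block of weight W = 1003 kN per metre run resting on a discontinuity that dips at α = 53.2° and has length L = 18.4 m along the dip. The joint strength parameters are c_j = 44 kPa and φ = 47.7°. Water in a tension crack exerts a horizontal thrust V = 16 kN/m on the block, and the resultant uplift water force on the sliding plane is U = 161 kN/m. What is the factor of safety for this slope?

Resolving the block weight along and normal to the plane and applying the Mohr–Coulomb strength on the joint:
N' = W cosα − U − V sinα = 1003·cos53.2° − 161 − 16·sin53.2° = 427.0 kN/m
Driving force T = W sinα + V cosα = 1003·sin53.2° + 16·cos53.2° = 812.7 kN/m
Resisting force R = c_j·L + N'·tanφ = 44·18.4 + 427.0·tan47.7° = 809.6 + 469.3 = 1278.9 kN/m
FS = R / T = 1278.9 / 812.7 = 1.574

FS = 1.57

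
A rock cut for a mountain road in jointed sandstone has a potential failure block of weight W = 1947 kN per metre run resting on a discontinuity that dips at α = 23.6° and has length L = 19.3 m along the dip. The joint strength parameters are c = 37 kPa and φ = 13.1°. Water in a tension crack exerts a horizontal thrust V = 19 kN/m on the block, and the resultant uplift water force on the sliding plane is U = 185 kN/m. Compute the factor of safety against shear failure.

FS = 1.36

Resolving the block weight along and normal to the plane and applying the Mohr–Coulomb strength on the joint:
N' = W cosα − U − V sinα = 1947·cos23.6° − 185 − 19·sin23.6° = 1591.6 kN/m
Driving force T = W sinα + V cosα = 1947·sin23.6° + 19·cos23.6° = 796.9 kN/m
Resisting force R = c·L + N'·tanφ = 37·19.3 + 1591.6·tan13.1° = 714.1 + 370.4 = 1084.5 kN/m
FS = R / T = 1084.5 / 796.9 = 1.361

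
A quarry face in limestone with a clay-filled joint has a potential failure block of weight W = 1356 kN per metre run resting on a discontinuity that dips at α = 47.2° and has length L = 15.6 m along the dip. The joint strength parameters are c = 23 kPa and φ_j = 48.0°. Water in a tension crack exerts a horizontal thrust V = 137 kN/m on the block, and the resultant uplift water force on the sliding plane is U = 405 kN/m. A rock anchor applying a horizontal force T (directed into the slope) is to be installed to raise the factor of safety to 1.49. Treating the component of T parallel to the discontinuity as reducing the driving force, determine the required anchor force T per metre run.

T = 438 kN/m

Resolving forces along and normal to the sliding plane, with the horizontal anchor force T adding T·sinα to the effective normal force and T·cosα acting up the plane against the driving force:
FS = [cL + (W cosα − U − V sinα + T sinα) tanφ_j] / [W sinα + V cosα − T cosα]
Without the anchor: N' = 415.8 kN/m, driving T_d = 1088.0 kN/m, resisting R = 23·15.6 + 415.8·tan48.0° = 820.6 kN/m, FS = 0.75.
Setting FS = 1.49 and solving for T:
1.49·(1088.0 − T cos47.2°) = 820.6 + T sin47.2°·tan48.0°
T·(sin47.2°·tan48.0° + 1.49·cos47.2°) = 1.49·1088.0 − 820.6
T·(0.7337·1.1106 + 1.49·0.6794) = 1621.2 − 820.6 = 800.6
T·1.8273 = 800.6
T = 438.1 kN/m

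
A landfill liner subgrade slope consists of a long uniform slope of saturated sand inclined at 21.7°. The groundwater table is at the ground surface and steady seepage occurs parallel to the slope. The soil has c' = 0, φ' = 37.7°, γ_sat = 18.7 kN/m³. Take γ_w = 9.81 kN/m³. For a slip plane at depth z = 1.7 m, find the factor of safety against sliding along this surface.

With seepage parallel to the slope and the water table at the surface, the effective normal stress on the slip plane uses the buoyant unit weight γ' = γ_sat − γ_w while the driving shear stress uses γ_sat:
FS = [c' + γ' z cos²β tanφ'] / [γ_sat z sinβ cosβ]
(For c' = 0 this reduces to FS = (γ'/γ_sat)·tanφ'/tanβ.)
γ' = 18.7 − 9.81 = 8.89 kN/m³
Numerator = 0.0 + 8.89·1.7·cos²21.7°·tan37.7° = 0.0 + 8.89·1.7·0.8633·0.7729 = 10.084 kPa
Denominator = 18.7·1.7·sin21.7°·cos21.7° = 18.7·1.7·0.3697·0.9291 = 10.921 kPa
FS = 10.084 / 10.921 = 0.923

FS = 0.92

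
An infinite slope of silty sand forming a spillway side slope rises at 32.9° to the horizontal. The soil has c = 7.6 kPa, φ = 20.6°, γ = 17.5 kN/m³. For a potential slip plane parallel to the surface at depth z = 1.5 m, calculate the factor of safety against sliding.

FS = 1.22

For an infinite slope with a slip plane parallel to the surface (no pore pressure): FS = [c + γz cos²β tanφ] / [γz sinβ cosβ].
γz = 17.5·1.5 = 26.25 kN/m²
Numerator = 7.6 + 26.25·cos²32.9°·tan20.6° = 7.6 + 26.25·0.7050·0.3759 = 14.556 kPa
Denominator = 26.25·sin32.9°·cos32.9° = 26.25·0.5432·0.8396 = 11.972 kPa
FS = 14.556 / 11.972 = 1.216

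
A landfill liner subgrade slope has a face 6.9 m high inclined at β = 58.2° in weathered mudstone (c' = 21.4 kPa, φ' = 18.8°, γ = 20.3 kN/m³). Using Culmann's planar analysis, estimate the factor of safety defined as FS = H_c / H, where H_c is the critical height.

H_c = (4c'/γ) · sinβ cosφ' / [1 − cos(β − φ')]
    = (4·21.4/20.3) · sin58.2°·cos18.8° / [1 − cos39.4°]
    = 4.217 · 0.8046 / 0.2273 = 14.93 m
FS = H_c / H = 14.93 / 6.9 = 2.163

FS = 2.16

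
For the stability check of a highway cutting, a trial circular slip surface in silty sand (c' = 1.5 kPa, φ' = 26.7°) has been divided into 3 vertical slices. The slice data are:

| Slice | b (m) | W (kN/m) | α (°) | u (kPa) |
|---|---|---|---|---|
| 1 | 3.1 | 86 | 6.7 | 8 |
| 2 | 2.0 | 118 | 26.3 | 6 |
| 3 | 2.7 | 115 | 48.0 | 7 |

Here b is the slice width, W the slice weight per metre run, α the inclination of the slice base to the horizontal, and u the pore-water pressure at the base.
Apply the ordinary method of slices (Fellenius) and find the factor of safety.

FS = 0.78

Ordinary method of slices: FS = Σ[c'·Δl_i + (W_i cosα_i − u_i·Δl_i)·tanφ'] / Σ W_i sinα_i, with Δl_i = b_i / cosα_i.
Slice 1: Δl = 3.1/cos6.7° = 3.121 m; N'_1 = 86·cos6.7° − 8·3.121 = 60.4; c'Δl = 4.68; W sinα = 10.0
Slice 2: Δl = 2.0/cos26.3° = 2.231 m; N'_2 = 118·cos26.3° − 6·2.231 = 92.4; c'Δl = 3.35; W sinα = 52.3
Slice 3: Δl = 2.7/cos48.0° = 4.035 m; N'_3 = 115·cos48.0° − 7·4.035 = 48.7; c'Δl = 6.05; W sinα = 85.5
Σc'Δl = 14.1 kN/m; ΣN' = 201.5 kN/m; ΣW sinα = 147.8 kN/m
Resisting = 14.1 + 201.5·tan26.7° = 14.1 + 101.4 = 115.4 kN/m
FS = 115.4 / 147.8 = 0.781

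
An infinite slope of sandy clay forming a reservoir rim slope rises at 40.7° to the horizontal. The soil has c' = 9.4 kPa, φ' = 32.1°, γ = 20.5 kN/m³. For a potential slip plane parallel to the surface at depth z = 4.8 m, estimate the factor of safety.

FS = 0.92

For an infinite slope with a slip plane parallel to the surface (no pore pressure): FS = [c' + γz cos²β tanφ'] / [γz sinβ cosβ].
γz = 20.5·4.8 = 98.40 kN/m²
Numerator = 9.4 + 98.40·cos²40.7°·tan32.1° = 9.4 + 98.40·0.5748·0.6273 = 44.878 kPa
Denominator = 98.40·sin40.7°·cos40.7° = 98.40·0.6521·0.7581 = 48.647 kPa
FS = 44.878 / 48.647 = 0.923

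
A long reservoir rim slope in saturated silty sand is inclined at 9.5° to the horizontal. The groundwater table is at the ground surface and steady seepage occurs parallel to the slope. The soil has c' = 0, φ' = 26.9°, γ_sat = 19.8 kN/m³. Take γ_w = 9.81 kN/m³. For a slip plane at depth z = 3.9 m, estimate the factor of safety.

FS = 1.53

With seepage parallel to the slope and the water table at the surface, the effective normal stress on the slip plane uses the buoyant unit weight γ' = γ_sat − γ_w while the driving shear stress uses γ_sat:
FS = [c' + γ' z cos²β tanφ'] / [γ_sat z sinβ cosβ]
(For c' = 0 this reduces to FS = (γ'/γ_sat)·tanφ'/tanβ.)
γ' = 19.8 − 9.81 = 9.99 kN/m³
Numerator = 0.0 + 9.99·3.9·cos²9.5°·tan26.9° = 0.0 + 9.99·3.9·0.9728·0.5073 = 19.228 kPa
Denominator = 19.8·3.9·sin9.5°·cos9.5° = 19.8·3.9·0.1650·0.9863 = 12.570 kPa
FS = 19.228 / 12.570 = 1.530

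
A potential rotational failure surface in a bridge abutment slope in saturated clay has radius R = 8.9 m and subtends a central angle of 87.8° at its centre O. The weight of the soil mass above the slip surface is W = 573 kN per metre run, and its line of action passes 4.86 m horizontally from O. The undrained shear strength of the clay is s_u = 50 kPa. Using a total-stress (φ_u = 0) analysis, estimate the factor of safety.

FS = 2.18

Taking moments about the centre O, the resisting moment is provided by the undrained shear strength acting along the arc:
Arc length L_a = R·θ = 8.9·(87.8°·π/180) = 8.9·1.5324 = 13.64 m
M_R = s_u·L_a·R = 50·13.64·8.9 = 6069.1 kN·m/m
M_D = W·d = 573·4.86 = 2784.8 kN·m/m
FS = M_R / M_D = 6069.1 / 2784.8 = 2.179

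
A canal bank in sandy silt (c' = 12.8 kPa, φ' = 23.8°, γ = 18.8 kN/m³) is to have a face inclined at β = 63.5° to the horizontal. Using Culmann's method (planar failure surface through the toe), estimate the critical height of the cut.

Culmann's analysis gives the critical failure plane at α_cr = (β + φ')/2 = (63.5 + 23.8)/2 = 43.6°, and the critical height
H_c = (4c'/γ) · sinβ cosφ' / [1 − cos(β − φ')]
    = (4·12.8/18.8) · sin63.5°·cos23.8° / [1 − cos(39.7°)]
    = 2.723 · 0.8949·0.9150 / [1 − 0.7694]
    = 2.723 · 0.8188 / 0.2306
    = 9.67 m

H_c = 9.67 m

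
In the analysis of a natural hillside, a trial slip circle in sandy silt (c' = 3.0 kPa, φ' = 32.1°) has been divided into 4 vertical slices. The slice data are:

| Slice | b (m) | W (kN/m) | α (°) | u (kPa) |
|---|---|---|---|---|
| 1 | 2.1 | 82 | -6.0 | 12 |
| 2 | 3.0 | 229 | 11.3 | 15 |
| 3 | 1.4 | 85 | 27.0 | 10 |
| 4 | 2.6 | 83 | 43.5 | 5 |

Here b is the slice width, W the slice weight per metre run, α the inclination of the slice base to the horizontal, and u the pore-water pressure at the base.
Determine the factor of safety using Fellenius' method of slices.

Ordinary method of slices: FS = Σ[c'·Δl_i + (W_i cosα_i − u_i·Δl_i)·tanφ'] / Σ W_i sinα_i, with Δl_i = b_i / cosα_i.
Slice 1: Δl = 2.1/cos(-6.0°) = 2.112 m; N'_1 = 82·cos(-6.0°) − 12·2.112 = 56.2; c'Δl = 6.33; W sinα = -8.6
Slice 2: Δl = 3.0/cos11.3° = 3.059 m; N'_2 = 229·cos11.3° − 15·3.059 = 178.7; c'Δl = 9.18; W sinα = 44.9
Slice 3: Δl = 1.4/cos27.0° = 1.571 m; N'_3 = 85·cos27.0° − 10·1.571 = 60.0; c'Δl = 4.71; W sinα = 38.6
Slice 4: Δl = 2.6/cos43.5° = 3.584 m; N'_4 = 83·cos43.5° − 5·3.584 = 42.3; c'Δl = 10.75; W sinα = 57.1
Σc'Δl = 31.0 kN/m; ΣN' = 337.2 kN/m; ΣW sinα = 132.0 kN/m
Resisting = 31.0 + 337.2·tan32.1° = 31.0 + 211.5 = 242.5 kN/m
FS = 242.5 / 132.0 = 1.837

FS = 1.84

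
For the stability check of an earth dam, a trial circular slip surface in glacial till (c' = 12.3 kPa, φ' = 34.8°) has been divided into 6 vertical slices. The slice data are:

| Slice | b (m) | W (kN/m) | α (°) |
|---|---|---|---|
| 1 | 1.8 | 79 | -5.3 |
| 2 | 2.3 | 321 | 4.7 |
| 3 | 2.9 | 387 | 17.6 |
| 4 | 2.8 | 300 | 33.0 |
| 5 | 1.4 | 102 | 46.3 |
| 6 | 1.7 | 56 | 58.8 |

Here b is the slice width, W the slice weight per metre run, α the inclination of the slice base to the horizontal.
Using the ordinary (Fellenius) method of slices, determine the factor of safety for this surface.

Ordinary method of slices: FS = Σ[c'·Δl_i + (W_i cosα_i)·tanφ'] / Σ W_i sinα_i, with Δl_i = b_i / cosα_i.
Slice 1: Δl = 1.8/cos(-5.3°) = 1.808 m; N'_1 = 79·cos(-5.3°) = 78.7; c'Δl = 22.24; W sinα = -7.3
Slice 2: Δl = 2.3/cos4.7° = 2.308 m; N'_2 = 321·cos4.7° = 319.9; c'Δl = 28.39; W sinα = 26.3
Slice 3: Δl = 2.9/cos17.6° = 3.042 m; N'_3 = 387·cos17.6° = 368.9; c'Δl = 37.42; W sinα = 117.0
Slice 4: Δl = 2.8/cos33.0° = 3.339 m; N'_4 = 300·cos33.0° = 251.6; c'Δl = 41.06; W sinα = 163.4
Slice 5: Δl = 1.4/cos46.3° = 2.026 m; N'_5 = 102·cos46.3° = 70.5; c'Δl = 24.92; W sinα = 73.7
Slice 6: Δl = 1.7/cos58.8° = 3.282 m; N'_6 = 56·cos58.8° = 29.0; c'Δl = 40.36; W sinα = 47.9
Σc'Δl = 194.4 kN/m; ΣN' = 1118.5 kN/m; ΣW sinα = 421.1 kN/m
Resisting = 194.4 + 1118.5·tan34.8° = 194.4 + 777.4 = 971.8 kN/m
FS = 971.8 / 421.1 = 2.308

FS = 2.31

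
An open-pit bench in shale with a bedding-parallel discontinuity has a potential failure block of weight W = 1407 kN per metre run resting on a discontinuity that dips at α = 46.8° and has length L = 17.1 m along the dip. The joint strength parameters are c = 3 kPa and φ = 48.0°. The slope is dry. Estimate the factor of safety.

FS = 1.09

Resolving the block weight along and normal to the plane and applying the Mohr–Coulomb strength on the joint:
N' = W cosα = 1407·cos46.8° = 963.2 kN/m
Driving force T = W sinα = 1407·sin46.8° = 1025.7 kN/m
Resisting force R = c·L + N'·tanφ = 3·17.1 + 963.2·tan48.0° = 51.3 + 1069.7 = 1121.0 kN/m
FS = R / T = 1121.0 / 1025.7 = 1.093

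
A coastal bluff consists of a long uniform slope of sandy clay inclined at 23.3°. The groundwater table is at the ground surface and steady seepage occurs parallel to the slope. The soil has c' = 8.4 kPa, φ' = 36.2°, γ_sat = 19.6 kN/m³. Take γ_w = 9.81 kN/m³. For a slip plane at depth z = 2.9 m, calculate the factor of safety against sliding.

With seepage parallel to the slope and the water table at the surface, the effective normal stress on the slip plane uses the buoyant unit weight γ' = γ_sat − γ_w while the driving shear stress uses γ_sat:
FS = [c' + γ' z cos²β tanφ'] / [γ_sat z sinβ cosβ]
γ' = 19.6 − 9.81 = 9.79 kN/m³
Numerator = 8.4 + 9.79·2.9·cos²23.3°·tan36.2° = 8.4 + 9.79·2.9·0.8435·0.7319 = 25.928 kPa
Denominator = 19.6·2.9·sin23.3°·cos23.3° = 19.6·2.9·0.3955·0.9184 = 20.649 kPa
FS = 25.928 / 20.649 = 1.256

FS = 1.26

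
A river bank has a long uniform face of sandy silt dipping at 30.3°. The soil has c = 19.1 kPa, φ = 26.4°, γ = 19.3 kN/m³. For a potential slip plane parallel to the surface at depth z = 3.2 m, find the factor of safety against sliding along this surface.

For an infinite slope with a slip plane parallel to the surface (no pore pressure): FS = [c + γz cos²β tanφ] / [γz sinβ cosβ].
γz = 19.3·3.2 = 61.76 kN/m²
Numerator = 19.1 + 61.76·cos²30.3°·tan26.4° = 19.1 + 61.76·0.7455·0.4964 = 41.954 kPa
Denominator = 61.76·sin30.3°·cos30.3° = 61.76·0.5045·0.8634 = 26.903 kPa
FS = 41.954 / 26.903 = 1.559

FS = 1.56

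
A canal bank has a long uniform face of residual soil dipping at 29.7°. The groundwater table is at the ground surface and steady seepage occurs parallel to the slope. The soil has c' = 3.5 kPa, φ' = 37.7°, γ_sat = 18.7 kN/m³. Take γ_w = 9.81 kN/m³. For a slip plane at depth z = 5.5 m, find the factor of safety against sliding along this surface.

FS = 0.72

With seepage parallel to the slope and the water table at the surface, the effective normal stress on the slip plane uses the buoyant unit weight γ' = γ_sat − γ_w while the driving shear stress uses γ_sat:
FS = [c' + γ' z cos²β tanφ'] / [γ_sat z sinβ cosβ]
γ' = 18.7 − 9.81 = 8.89 kN/m³
Numerator = 3.5 + 8.89·5.5·cos²29.7°·tan37.7° = 3.5 + 8.89·5.5·0.7545·0.7729 = 32.014 kPa
Denominator = 18.7·5.5·sin29.7°·cos29.7° = 18.7·5.5·0.4955·0.8686 = 44.264 kPa
FS = 32.014 / 44.264 = 0.723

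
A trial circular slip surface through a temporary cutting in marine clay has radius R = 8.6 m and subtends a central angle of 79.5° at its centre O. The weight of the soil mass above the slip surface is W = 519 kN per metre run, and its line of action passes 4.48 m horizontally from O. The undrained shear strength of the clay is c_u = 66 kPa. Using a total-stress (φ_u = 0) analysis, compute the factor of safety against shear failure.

FS = 2.91

Taking moments about the centre O, the resisting moment is provided by the undrained shear strength acting along the arc:
Arc length L_a = R·θ = 8.6·(79.5°·π/180) = 8.6·1.3875 = 11.93 m
M_R = c_u·L_a·R = 66·11.93·8.6 = 6773.1 kN·m/m
M_D = W·d = 519·4.48 = 2325.1 kN·m/m
FS = M_R / M_D = 6773.1 / 2325.1 = 2.913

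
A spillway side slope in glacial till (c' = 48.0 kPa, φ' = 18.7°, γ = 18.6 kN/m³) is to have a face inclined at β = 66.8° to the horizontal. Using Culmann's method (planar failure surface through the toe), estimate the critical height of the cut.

H_c = 27.06 m

Culmann's analysis gives the critical failure plane at α_cr = (β + φ')/2 = (66.8 + 18.7)/2 = 42.8°, and the critical height
H_c = (4c'/γ) · sinβ cosφ' / [1 − cos(β − φ')]
    = (4·48.0/18.6) · sin66.8°·cos18.7° / [1 − cos(48.1°)]
    = 10.323 · 0.9191·0.9472 / [1 − 0.6678]
    = 10.323 · 0.8706 / 0.3322
    = 27.06 m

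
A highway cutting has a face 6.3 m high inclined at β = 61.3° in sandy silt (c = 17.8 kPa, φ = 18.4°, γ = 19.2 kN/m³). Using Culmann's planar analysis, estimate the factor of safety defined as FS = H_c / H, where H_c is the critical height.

FS = 1.83

H_c = (4c/γ) · sinβ cosφ / [1 − cos(β − φ)]
    = (4·17.8/19.2) · sin61.3°·cos18.4° / [1 − cos42.9°]
    = 3.708 · 0.8323 / 0.2675 = 11.54 m
FS = H_c / H = 11.54 / 6.3 = 1.832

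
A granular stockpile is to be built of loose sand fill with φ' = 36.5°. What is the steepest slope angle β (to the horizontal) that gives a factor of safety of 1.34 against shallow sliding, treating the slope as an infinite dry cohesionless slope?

For an infinite dry cohesionless slope FS = tanφ'/tanβ, so tanβ = tanφ' / FS.
tanβ = tan36.5° / 1.34 = 0.7400 / 1.34 = 0.5522
β = arctan(0.5522) = 28.91°

β = 28.9°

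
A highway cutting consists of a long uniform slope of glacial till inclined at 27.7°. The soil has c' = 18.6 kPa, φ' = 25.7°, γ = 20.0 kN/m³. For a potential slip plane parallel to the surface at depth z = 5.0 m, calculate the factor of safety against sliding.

FS = 1.37

For an infinite slope with a slip plane parallel to the surface (no pore pressure): FS = [c' + γz cos²β tanφ'] / [γz sinβ cosβ].
γz = 20.0·5.0 = 100.00 kN/m²
Numerator = 18.6 + 100.00·cos²27.7°·tan25.7° = 18.6 + 100.00·0.7839·0.4813 = 56.328 kPa
Denominator = 100.00·sin27.7°·cos27.7° = 100.00·0.4648·0.8854 = 41.157 kPa
FS = 56.328 / 41.157 = 1.369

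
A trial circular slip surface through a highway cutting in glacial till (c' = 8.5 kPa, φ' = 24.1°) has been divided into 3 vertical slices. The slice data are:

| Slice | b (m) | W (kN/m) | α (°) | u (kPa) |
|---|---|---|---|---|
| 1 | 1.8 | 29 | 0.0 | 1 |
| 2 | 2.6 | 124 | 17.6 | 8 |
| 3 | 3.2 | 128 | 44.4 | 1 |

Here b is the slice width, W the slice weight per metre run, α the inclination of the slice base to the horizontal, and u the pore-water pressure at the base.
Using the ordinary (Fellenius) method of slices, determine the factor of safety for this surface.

Ordinary method of slices: FS = Σ[c'·Δl_i + (W_i cosα_i − u_i·Δl_i)·tanφ'] / Σ W_i sinα_i, with Δl_i = b_i / cosα_i.
Slice 1: Δl = 1.8/cos0.0° = 1.800 m; N'_1 = 29·cos0.0° − 1·1.800 = 27.2; c'Δl = 15.30; W sinα = 0.0
Slice 2: Δl = 2.6/cos17.6° = 2.728 m; N'_2 = 124·cos17.6° − 8·2.728 = 96.4; c'Δl = 23.19; W sinα = 37.5
Slice 3: Δl = 3.2/cos44.4° = 4.479 m; N'_3 = 128·cos44.4° − 1·4.479 = 87.0; c'Δl = 38.07; W sinα = 89.6
Σc'Δl = 76.6 kN/m; ΣN' = 210.5 kN/m; ΣW sinα = 127.1 kN/m
Resisting = 76.6 + 210.5·tan24.1° = 76.6 + 94.2 = 170.7 kN/m
FS = 170.7 / 127.1 = 1.344

FS = 1.34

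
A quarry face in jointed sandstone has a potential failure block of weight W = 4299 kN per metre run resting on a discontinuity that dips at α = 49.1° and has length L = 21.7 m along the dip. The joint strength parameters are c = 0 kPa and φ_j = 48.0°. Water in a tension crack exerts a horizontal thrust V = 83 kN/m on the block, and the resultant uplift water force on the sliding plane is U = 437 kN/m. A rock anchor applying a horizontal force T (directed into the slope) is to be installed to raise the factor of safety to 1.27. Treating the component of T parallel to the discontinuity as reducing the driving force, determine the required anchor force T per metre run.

T = 972 kN/m

Resolving forces along and normal to the sliding plane, with the horizontal anchor force T adding T·sinα to the effective normal force and T·cosα acting up the plane against the driving force:
FS = [cL + (W cosα − U − V sinα + T sinα) tanφ_j] / [W sinα + V cosα − T cosα]
Without the anchor: N' = 2315.0 kN/m, driving T_d = 3303.8 kN/m, resisting R = 0·21.7 + 2315.0·tan48.0° = 2571.1 kN/m, FS = 0.78.
Setting FS = 1.27 and solving for T:
1.27·(3303.8 − T cos49.1°) = 2571.1 + T sin49.1°·tan48.0°
T·(sin49.1°·tan48.0° + 1.27·cos49.1°) = 1.27·3303.8 − 2571.1
T·(0.7559·1.1106 + 1.27·0.6547) = 4195.8 − 2571.1 = 1624.7
T·1.6710 = 1624.7
T = 972.3 kN/m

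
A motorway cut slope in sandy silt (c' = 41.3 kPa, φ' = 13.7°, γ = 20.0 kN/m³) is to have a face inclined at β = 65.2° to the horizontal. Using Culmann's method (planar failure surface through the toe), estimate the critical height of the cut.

H_c = 19.30 m

Culmann's analysis gives the critical failure plane at α_cr = (β + φ')/2 = (65.2 + 13.7)/2 = 39.5°, and the critical height
H_c = (4c'/γ) · sinβ cosφ' / [1 − cos(β − φ')]
    = (4·41.3/20.0) · sin65.2°·cos13.7° / [1 − cos(51.5°)]
    = 8.260 · 0.9078·0.9715 / [1 − 0.6225]
    = 8.260 · 0.8820 / 0.3775
    = 19.30 m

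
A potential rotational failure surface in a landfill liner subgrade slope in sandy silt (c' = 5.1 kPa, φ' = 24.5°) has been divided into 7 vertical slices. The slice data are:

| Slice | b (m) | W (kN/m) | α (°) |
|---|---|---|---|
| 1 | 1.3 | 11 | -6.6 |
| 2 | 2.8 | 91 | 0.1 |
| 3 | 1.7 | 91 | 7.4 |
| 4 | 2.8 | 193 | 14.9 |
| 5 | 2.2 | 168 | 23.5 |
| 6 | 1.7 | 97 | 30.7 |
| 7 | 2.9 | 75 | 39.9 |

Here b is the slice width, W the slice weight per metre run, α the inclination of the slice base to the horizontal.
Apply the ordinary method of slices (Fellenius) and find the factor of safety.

Ordinary method of slices: FS = Σ[c'·Δl_i + (W_i cosα_i)·tanφ'] / Σ W_i sinα_i, with Δl_i = b_i / cosα_i.
Slice 1: Δl = 1.3/cos(-6.6°) = 1.309 m; N'_1 = 11·cos(-6.6°) = 10.9; c'Δl = 6.67; W sinα = -1.3
Slice 2: Δl = 2.8/cos0.1° = 2.800 m; N'_2 = 91·cos0.1° = 91.0; c'Δl = 14.28; W sinα = 0.2
Slice 3: Δl = 1.7/cos7.4° = 1.714 m; N'_3 = 91·cos7.4° = 90.2; c'Δl = 8.74; W sinα = 11.7
Slice 4: Δl = 2.8/cos14.9° = 2.897 m; N'_4 = 193·cos14.9° = 186.5; c'Δl = 14.78; W sinα = 49.6
Slice 5: Δl = 2.2/cos23.5° = 2.399 m; N'_5 = 168·cos23.5° = 154.1; c'Δl = 12.23; W sinα = 67.0
Slice 6: Δl = 1.7/cos30.7° = 1.977 m; N'_6 = 97·cos30.7° = 83.4; c'Δl = 10.08; W sinα = 49.5
Slice 7: Δl = 2.9/cos39.9° = 3.780 m; N'_7 = 75·cos39.9° = 57.5; c'Δl = 19.28; W sinα = 48.1
Σc'Δl = 86.1 kN/m; ΣN' = 673.7 kN/m; ΣW sinα = 224.9 kN/m
Resisting = 86.1 + 673.7·tan24.5° = 86.1 + 307.0 = 393.1 kN/m
FS = 393.1 / 224.9 = 1.748

FS = 1.75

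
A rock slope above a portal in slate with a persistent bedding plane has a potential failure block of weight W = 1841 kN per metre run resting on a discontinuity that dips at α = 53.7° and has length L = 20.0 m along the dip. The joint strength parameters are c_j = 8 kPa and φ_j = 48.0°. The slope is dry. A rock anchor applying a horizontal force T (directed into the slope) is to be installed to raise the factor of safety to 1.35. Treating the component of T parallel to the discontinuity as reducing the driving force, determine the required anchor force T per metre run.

T = 373 kN/m

Resolving forces along and normal to the sliding plane, with the horizontal anchor force T adding T·sinα to the effective normal force and T·cosα acting up the plane against the driving force:
FS = [c_jL + (W cosα + T sinα) tanφ_j] / [W sinα − T cosα]
Without the anchor: N' = 1089.9 kN/m, driving T_d = 1483.7 kN/m, resisting R = 8·20.0 + 1089.9·tan48.0° = 1370.5 kN/m, FS = 0.92.
Setting FS = 1.35 and solving for T:
1.35·(1483.7 − T cos53.7°) = 1370.5 + T sin53.7°·tan48.0°
T·(sin53.7°·tan48.0° + 1.35·cos53.7°) = 1.35·1483.7 − 1370.5
T·(0.8059·1.1106 + 1.35·0.5920) = 2003.0 − 1370.5 = 632.6
T·1.6943 = 632.6
T = 373.3 kN/m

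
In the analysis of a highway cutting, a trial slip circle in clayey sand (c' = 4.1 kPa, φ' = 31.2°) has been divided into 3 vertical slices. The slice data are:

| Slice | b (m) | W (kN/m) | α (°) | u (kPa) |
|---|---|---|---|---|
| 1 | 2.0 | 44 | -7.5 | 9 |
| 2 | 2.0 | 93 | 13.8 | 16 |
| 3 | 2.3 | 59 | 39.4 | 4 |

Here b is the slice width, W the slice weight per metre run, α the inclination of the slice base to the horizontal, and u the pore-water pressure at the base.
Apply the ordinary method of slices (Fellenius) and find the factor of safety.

FS = 1.85

Ordinary method of slices: FS = Σ[c'·Δl_i + (W_i cosα_i − u_i·Δl_i)·tanφ'] / Σ W_i sinα_i, with Δl_i = b_i / cosα_i.
Slice 1: Δl = 2.0/cos(-7.5°) = 2.017 m; N'_1 = 44·cos(-7.5°) − 9·2.017 = 25.5; c'Δl = 8.27; W sinα = -5.7
Slice 2: Δl = 2.0/cos13.8° = 2.059 m; N'_2 = 93·cos13.8° − 16·2.059 = 57.4; c'Δl = 8.44; W sinα = 22.2
Slice 3: Δl = 2.3/cos39.4° = 2.976 m; N'_3 = 59·cos39.4° − 4·2.976 = 33.7; c'Δl = 12.20; W sinα = 37.4
Σc'Δl = 28.9 kN/m; ΣN' = 116.5 kN/m; ΣW sinα = 53.9 kN/m
Resisting = 28.9 + 116.5·tan31.2° = 28.9 + 70.6 = 99.5 kN/m
FS = 99.5 / 53.9 = 1.846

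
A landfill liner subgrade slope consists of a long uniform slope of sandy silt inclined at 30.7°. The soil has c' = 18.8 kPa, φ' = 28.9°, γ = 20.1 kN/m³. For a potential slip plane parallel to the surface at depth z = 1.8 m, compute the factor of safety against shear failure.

FS = 2.11

For an infinite slope with a slip plane parallel to the surface (no pore pressure): FS = [c' + γz cos²β tanφ'] / [γz sinβ cosβ].
γz = 20.1·1.8 = 36.18 kN/m²
Numerator = 18.8 + 36.18·cos²30.7°·tan28.9° = 18.8 + 36.18·0.7393·0.5520 = 33.567 kPa
Denominator = 36.18·sin30.7°·cos30.7° = 36.18·0.5105·0.8599 = 15.883 kPa
FS = 33.567 / 15.883 = 2.113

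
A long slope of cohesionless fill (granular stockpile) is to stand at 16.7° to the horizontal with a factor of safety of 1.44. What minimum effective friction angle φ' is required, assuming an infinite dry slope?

FS = tanφ'/tanβ ⇒ tanφ' = FS · tanβ = 1.44 · tan16.7° = 0.4320
φ' = arctan(0.4320) = 23.37°

φ' = 23.4°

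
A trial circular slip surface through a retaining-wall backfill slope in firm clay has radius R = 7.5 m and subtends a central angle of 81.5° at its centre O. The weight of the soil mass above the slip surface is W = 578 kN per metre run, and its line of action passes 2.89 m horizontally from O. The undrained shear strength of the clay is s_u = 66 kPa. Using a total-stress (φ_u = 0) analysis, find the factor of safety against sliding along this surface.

Taking moments about the centre O, the resisting moment is provided by the undrained shear strength acting along the arc:
Arc length L_a = R·θ = 7.5·(81.5°·π/180) = 7.5·1.4224 = 10.67 m
M_R = s_u·L_a·R = 66·10.67·7.5 = 5280.8 kN·m/m
M_D = W·d = 578·2.89 = 1670.4 kN·m/m
FS = M_R / M_D = 5280.8 / 1670.4 = 3.161

FS = 3.16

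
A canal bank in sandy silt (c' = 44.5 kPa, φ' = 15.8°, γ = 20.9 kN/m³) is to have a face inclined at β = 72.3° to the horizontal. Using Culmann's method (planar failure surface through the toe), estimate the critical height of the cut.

Culmann's analysis gives the critical failure plane at α_cr = (β + φ')/2 = (72.3 + 15.8)/2 = 44.0°, and the critical height
H_c = (4c'/γ) · sinβ cosφ' / [1 − cos(β − φ')]
    = (4·44.5/20.9) · sin72.3°·cos15.8° / [1 − cos(56.5°)]
    = 8.517 · 0.9527·0.9622 / [1 − 0.5519]
    = 8.517 · 0.9167 / 0.4481
    = 17.42 m

H_c = 17.42 m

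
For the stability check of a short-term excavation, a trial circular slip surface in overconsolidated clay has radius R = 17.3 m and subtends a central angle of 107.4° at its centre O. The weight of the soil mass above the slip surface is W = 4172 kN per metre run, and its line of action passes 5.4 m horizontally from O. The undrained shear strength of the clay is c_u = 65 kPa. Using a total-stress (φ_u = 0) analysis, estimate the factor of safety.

Taking moments about the centre O, the resisting moment is provided by the undrained shear strength acting along the arc:
Arc length L_a = R·θ = 17.3·(107.4°·π/180) = 17.3·1.8745 = 32.43 m
M_R = c_u·L_a·R = 65·32.43·17.3 = 36465.9 kN·m/m
M_D = W·d = 4172·5.4 = 22528.8 kN·m/m
FS = M_R / M_D = 36465.9 / 22528.8 = 1.619

FS = 1.62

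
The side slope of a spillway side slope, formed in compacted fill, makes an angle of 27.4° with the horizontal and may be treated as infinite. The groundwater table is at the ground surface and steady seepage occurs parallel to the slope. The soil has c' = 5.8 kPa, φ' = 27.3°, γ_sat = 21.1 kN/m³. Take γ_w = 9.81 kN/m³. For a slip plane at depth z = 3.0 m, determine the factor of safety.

FS = 0.76

With seepage parallel to the slope and the water table at the surface, the effective normal stress on the slip plane uses the buoyant unit weight γ' = γ_sat − γ_w while the driving shear stress uses γ_sat:
FS = [c' + γ' z cos²β tanφ'] / [γ_sat z sinβ cosβ]
γ' = 21.1 − 9.81 = 11.29 kN/m³
Numerator = 5.8 + 11.29·3.0·cos²27.4°·tan27.3° = 5.8 + 11.29·3.0·0.7882·0.5161 = 19.579 kPa
Denominator = 21.1·3.0·sin27.4°·cos27.4° = 21.1·3.0·0.4602·0.8878 = 25.863 kPa
FS = 19.579 / 25.863 = 0.757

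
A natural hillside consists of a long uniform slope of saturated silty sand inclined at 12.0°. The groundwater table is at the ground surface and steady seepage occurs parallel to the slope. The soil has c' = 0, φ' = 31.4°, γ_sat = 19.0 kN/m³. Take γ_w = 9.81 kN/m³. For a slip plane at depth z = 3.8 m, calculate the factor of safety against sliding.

With seepage parallel to the slope and the water table at the surface, the effective normal stress on the slip plane uses the buoyant unit weight γ' = γ_sat − γ_w while the driving shear stress uses γ_sat:
FS = [c' + γ' z cos²β tanφ'] / [γ_sat z sinβ cosβ]
(For c' = 0 this reduces to FS = (γ'/γ_sat)·tanφ'/tanβ.)
γ' = 19.0 − 9.81 = 9.19 kN/m³
Numerator = 0.0 + 9.19·3.8·cos²12.0°·tan31.4° = 0.0 + 9.19·3.8·0.9568·0.6104 = 20.395 kPa
Denominator = 19.0·3.8·sin12.0°·cos12.0° = 19.0·3.8·0.2079·0.9781 = 14.683 kPa
FS = 20.395 / 14.683 = 1.389

FS = 1.39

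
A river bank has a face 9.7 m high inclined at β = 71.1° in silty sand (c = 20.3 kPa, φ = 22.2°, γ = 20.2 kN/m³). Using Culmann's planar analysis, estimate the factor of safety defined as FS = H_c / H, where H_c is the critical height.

H_c = (4c/γ) · sinβ cosφ / [1 − cos(β − φ)]
    = (4·20.3/20.2) · sin71.1°·cos22.2° / [1 − cos48.9°]
    = 4.020 · 0.8760 / 0.3426 = 10.28 m
FS = H_c / H = 10.28 / 9.7 = 1.059

FS = 1.06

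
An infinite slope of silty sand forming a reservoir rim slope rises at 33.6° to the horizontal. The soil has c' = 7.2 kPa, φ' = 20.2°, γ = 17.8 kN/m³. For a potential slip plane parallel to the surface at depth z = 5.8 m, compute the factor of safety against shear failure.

For an infinite slope with a slip plane parallel to the surface (no pore pressure): FS = [c' + γz cos²β tanφ'] / [γz sinβ cosβ].
γz = 17.8·5.8 = 103.24 kN/m²
Numerator = 7.2 + 103.24·cos²33.6°·tan20.2° = 7.2 + 103.24·0.6938·0.3679 = 33.552 kPa
Denominator = 103.24·sin33.6°·cos33.6° = 103.24·0.5534·0.8329 = 47.587 kPa
FS = 33.552 / 47.587 = 0.705

FS = 0.71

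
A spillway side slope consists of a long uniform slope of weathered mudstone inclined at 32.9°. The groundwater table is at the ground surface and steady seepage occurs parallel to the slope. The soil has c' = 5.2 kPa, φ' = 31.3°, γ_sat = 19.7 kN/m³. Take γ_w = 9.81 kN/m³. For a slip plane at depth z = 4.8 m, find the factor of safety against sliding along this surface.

With seepage parallel to the slope and the water table at the surface, the effective normal stress on the slip plane uses the buoyant unit weight γ' = γ_sat − γ_w while the driving shear stress uses γ_sat:
FS = [c' + γ' z cos²β tanφ'] / [γ_sat z sinβ cosβ]
γ' = 19.7 − 9.81 = 9.89 kN/m³
Numerator = 5.2 + 9.89·4.8·cos²32.9°·tan31.3° = 5.2 + 9.89·4.8·0.7050·0.6080 = 25.548 kPa
Denominator = 19.7·4.8·sin32.9°·cos32.9° = 19.7·4.8·0.5432·0.8396 = 43.125 kPa
FS = 25.548 / 43.125 = 0.592

FS = 0.59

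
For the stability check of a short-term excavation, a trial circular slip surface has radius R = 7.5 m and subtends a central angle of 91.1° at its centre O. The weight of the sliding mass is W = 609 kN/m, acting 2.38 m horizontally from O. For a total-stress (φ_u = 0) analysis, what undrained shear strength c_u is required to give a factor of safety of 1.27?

c_u = 20.6 kPa

FS = c_u·L_a·R / (W·d), so c_u = FS·W·d / (L_a·R).
Arc length L_a = R·θ = 7.5·(91.1°·π/180) = 7.5·1.5900 = 11.92 m
c_u = 1.27·609·2.38 / (11.92·7.5) = 1840.8 / 89.44 = 20.58 kPa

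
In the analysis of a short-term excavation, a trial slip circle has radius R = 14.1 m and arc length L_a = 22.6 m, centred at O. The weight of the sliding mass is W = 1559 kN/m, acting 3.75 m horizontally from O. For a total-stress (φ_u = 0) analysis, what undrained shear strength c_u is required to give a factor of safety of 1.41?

FS = c_u·L_a·R / (W·d), so c_u = FS·W·d / (L_a·R).
c_u = 1.41·1559·3.75 / (22.60·14.1) = 8243.2 / 318.66 = 25.87 kPa

c_u = 25.9 kPa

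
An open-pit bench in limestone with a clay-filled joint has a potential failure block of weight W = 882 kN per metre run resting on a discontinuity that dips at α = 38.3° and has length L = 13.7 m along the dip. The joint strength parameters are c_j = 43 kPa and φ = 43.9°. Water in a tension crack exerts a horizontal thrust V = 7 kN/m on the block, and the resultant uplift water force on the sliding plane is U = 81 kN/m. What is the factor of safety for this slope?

Resolving the block weight along and normal to the plane and applying the Mohr–Coulomb strength on the joint:
N' = W cosα − U − V sinα = 882·cos38.3° − 81 − 7·sin38.3° = 606.8 kN/m
Driving force T = W sinα + V cosα = 882·sin38.3° + 7·cos38.3° = 552.1 kN/m
Resisting force R = c_j·L + N'·tanφ = 43·13.7 + 606.8·tan43.9° = 589.1 + 584.0 = 1173.1 kN/m
FS = R / T = 1173.1 / 552.1 = 2.125

FS = 2.12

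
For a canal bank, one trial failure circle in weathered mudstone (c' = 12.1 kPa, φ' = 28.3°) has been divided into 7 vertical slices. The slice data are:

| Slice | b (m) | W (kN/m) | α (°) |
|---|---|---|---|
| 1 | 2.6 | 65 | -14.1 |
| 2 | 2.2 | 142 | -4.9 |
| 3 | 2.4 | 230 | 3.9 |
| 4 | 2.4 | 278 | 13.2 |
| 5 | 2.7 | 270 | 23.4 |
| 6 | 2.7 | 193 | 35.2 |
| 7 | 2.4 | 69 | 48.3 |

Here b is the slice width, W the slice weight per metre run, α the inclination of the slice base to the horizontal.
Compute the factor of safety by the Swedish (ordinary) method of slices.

Ordinary method of slices: FS = Σ[c'·Δl_i + (W_i cosα_i)·tanφ'] / Σ W_i sinα_i, with Δl_i = b_i / cosα_i.
Slice 1: Δl = 2.6/cos(-14.1°) = 2.681 m; N'_1 = 65·cos(-14.1°) = 63.0; c'Δl = 32.44; W sinα = -15.8
Slice 2: Δl = 2.2/cos(-4.9°) = 2.208 m; N'_2 = 142·cos(-4.9°) = 141.5; c'Δl = 26.72; W sinα = -12.1
Slice 3: Δl = 2.4/cos3.9° = 2.406 m; N'_3 = 230·cos3.9° = 229.5; c'Δl = 29.11; W sinα = 15.6
Slice 4: Δl = 2.4/cos13.2° = 2.465 m; N'_4 = 278·cos13.2° = 270.7; c'Δl = 29.83; W sinα = 63.5
Slice 5: Δl = 2.7/cos23.4° = 2.942 m; N'_5 = 270·cos23.4° = 247.8; c'Δl = 35.60; W sinα = 107.2
Slice 6: Δl = 2.7/cos35.2° = 3.304 m; N'_6 = 193·cos35.2° = 157.7; c'Δl = 39.98; W sinα = 111.3
Slice 7: Δl = 2.4/cos48.3° = 3.608 m; N'_7 = 69·cos48.3° = 45.9; c'Δl = 43.65; W sinα = 51.5
Σc'Δl = 237.3 kN/m; ΣN' = 1156.0 kN/m; ΣW sinα = 321.2 kN/m
Resisting = 237.3 + 1156.0·tan28.3° = 237.3 + 622.5 = 859.8 kN/m
FS = 859.8 / 321.2 = 2.677

FS = 2.68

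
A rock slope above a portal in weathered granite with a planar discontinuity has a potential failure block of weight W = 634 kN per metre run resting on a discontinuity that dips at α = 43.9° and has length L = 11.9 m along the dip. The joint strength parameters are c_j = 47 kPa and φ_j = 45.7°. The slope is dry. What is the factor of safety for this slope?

Resolving the block weight along and normal to the plane and applying the Mohr–Coulomb strength on the joint:
N' = W cosα = 634·cos43.9° = 456.8 kN/m
Driving force T = W sinα = 634·sin43.9° = 439.6 kN/m
Resisting force R = c_j·L + N'·tanφ_j = 47·11.9 + 456.8·tan45.7° = 559.3 + 468.1 = 1027.4 kN/m
FS = R / T = 1027.4 / 439.6 = 2.337

FS = 2.34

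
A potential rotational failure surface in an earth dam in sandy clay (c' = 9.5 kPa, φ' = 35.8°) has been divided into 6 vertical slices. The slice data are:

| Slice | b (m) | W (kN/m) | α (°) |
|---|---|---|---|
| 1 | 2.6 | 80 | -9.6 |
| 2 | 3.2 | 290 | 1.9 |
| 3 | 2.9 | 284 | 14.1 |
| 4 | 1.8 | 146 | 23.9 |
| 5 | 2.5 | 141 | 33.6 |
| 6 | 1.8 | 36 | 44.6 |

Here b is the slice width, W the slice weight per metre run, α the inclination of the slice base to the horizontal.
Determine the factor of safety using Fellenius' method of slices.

FS = 3.59

Ordinary method of slices: FS = Σ[c'·Δl_i + (W_i cosα_i)·tanφ'] / Σ W_i sinα_i, with Δl_i = b_i / cosα_i.
Slice 1: Δl = 2.6/cos(-9.6°) = 2.637 m; N'_1 = 80·cos(-9.6°) = 78.9; c'Δl = 25.05; W sinα = -13.3
Slice 2: Δl = 3.2/cos1.9° = 3.202 m; N'_2 = 290·cos1.9° = 289.8; c'Δl = 30.42; W sinα = 9.6
Slice 3: Δl = 2.9/cos14.1° = 2.990 m; N'_3 = 284·cos14.1° = 275.4; c'Δl = 28.41; W sinα = 69.2
Slice 4: Δl = 1.8/cos23.9° = 1.969 m; N'_4 = 146·cos23.9° = 133.5; c'Δl = 18.70; W sinα = 59.2
Slice 5: Δl = 2.5/cos33.6° = 3.001 m; N'_5 = 141·cos33.6° = 117.4; c'Δl = 28.51; W sinα = 78.0
Slice 6: Δl = 1.8/cos44.6° = 2.528 m; N'_6 = 36·cos44.6° = 25.6; c'Δl = 24.02; W sinα = 25.3
Σc'Δl = 155.1 kN/m; ΣN' = 920.7 kN/m; ΣW sinα = 227.9 kN/m
Resisting = 155.1 + 920.7·tan35.8° = 155.1 + 664.0 = 819.2 kN/m
FS = 819.2 / 227.9 = 3.594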